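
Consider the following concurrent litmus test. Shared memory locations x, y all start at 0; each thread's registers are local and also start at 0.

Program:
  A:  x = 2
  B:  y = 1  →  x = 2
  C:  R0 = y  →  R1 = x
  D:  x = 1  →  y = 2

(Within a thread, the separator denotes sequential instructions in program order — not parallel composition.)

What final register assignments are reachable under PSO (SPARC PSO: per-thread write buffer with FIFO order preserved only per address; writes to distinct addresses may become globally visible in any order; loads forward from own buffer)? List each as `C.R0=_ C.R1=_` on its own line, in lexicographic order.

C.R0=0 C.R1=0
C.R0=0 C.R1=1
C.R0=0 C.R1=2
C.R0=1 C.R1=0
C.R0=1 C.R1=1
C.R0=1 C.R1=2
C.R0=2 C.R1=0
C.R0=2 C.R1=1
C.R0=2 C.R1=2

outcome vector order: (C.R0,C.R1)
|PSO outcomes| = 9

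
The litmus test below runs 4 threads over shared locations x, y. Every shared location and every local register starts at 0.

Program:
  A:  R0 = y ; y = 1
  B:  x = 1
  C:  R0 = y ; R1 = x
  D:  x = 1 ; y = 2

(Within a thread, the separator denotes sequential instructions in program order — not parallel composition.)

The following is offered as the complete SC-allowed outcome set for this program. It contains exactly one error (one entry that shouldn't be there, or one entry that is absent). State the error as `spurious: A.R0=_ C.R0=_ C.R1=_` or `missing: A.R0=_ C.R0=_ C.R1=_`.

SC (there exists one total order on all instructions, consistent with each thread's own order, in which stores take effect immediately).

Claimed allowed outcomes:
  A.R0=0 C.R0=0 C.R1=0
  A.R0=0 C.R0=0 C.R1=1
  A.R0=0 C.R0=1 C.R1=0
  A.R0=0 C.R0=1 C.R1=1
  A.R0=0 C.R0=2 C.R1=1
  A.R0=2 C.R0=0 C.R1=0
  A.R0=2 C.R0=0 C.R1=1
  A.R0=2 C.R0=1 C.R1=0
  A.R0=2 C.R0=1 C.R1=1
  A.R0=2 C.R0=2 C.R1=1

outcome vector order: (A.R0,C.R0,C.R1)
SC: 9 outcomes — {(0,0,0) (0,0,1) (0,1,0) (0,1,1) (0,2,1) (2,0,0) (2,0,1) (2,1,1) (2,2,1)}
claimed∖SC = {(2,1,0)}

spurious: A.R0=2 C.R0=1 C.R1=0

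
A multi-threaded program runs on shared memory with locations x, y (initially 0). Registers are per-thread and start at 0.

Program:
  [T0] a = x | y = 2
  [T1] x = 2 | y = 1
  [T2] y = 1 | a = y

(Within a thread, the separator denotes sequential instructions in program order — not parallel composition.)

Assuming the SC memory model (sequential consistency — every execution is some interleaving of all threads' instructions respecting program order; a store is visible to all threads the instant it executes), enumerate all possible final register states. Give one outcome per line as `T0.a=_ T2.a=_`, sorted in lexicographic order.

T0.a=0 T2.a=1
T0.a=0 T2.a=2
T0.a=2 T2.a=1
T0.a=2 T2.a=2

outcome vector order: (T0.a,T2.a)
|SC outcomes| = 4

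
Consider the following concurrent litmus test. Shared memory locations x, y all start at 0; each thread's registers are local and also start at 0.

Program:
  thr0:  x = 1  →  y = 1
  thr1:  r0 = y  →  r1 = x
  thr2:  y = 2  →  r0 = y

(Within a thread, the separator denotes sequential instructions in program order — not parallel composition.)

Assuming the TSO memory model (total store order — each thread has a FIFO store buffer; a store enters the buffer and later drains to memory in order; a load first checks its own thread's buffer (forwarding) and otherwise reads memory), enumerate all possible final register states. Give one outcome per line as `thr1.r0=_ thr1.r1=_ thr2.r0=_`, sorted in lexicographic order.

thr1.r0=0 thr1.r1=0 thr2.r0=1
thr1.r0=0 thr1.r1=0 thr2.r0=2
thr1.r0=0 thr1.r1=1 thr2.r0=1
thr1.r0=0 thr1.r1=1 thr2.r0=2
thr1.r0=1 thr1.r1=1 thr2.r0=1
thr1.r0=1 thr1.r1=1 thr2.r0=2
thr1.r0=2 thr1.r1=0 thr2.r0=1
thr1.r0=2 thr1.r1=0 thr2.r0=2
thr1.r0=2 thr1.r1=1 thr2.r0=1
thr1.r0=2 thr1.r1=1 thr2.r0=2

outcome vector order: (thr1.r0,thr1.r1,thr2.r0)
|TSO outcomes| = 10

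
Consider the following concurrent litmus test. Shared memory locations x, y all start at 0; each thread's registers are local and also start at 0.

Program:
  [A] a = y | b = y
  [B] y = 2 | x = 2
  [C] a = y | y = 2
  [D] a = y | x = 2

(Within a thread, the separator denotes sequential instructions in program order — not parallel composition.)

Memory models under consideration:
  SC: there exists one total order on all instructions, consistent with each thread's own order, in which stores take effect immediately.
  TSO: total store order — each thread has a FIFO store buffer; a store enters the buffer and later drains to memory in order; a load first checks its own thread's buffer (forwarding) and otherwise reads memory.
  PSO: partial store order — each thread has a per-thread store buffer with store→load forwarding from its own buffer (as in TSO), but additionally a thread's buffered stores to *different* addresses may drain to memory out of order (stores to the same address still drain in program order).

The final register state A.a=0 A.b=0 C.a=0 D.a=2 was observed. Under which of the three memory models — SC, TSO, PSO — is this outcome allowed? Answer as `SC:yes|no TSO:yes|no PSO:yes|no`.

outcome vector order: (A.a,A.b,C.a,D.a)
SC: 12 outcomes — {0000; 0002; 0020; 0022; 0200; 0202; 0220; 0222; 2200; 2202; 2220; 2222}
TSO: 12 outcomes — {0000; 0002; 0020; 0022; 0200; 0202; 0220; 0222; 2200; 2202; 2220; 2222}
PSO: 12 outcomes — {0000; 0002; 0020; 0022; 0200; 0202; 0220; 0222; 2200; 2202; 2220; 2222}
target 0002 ∈ {SC,TSO,PSO}

SC:yes TSO:yes PSO:yes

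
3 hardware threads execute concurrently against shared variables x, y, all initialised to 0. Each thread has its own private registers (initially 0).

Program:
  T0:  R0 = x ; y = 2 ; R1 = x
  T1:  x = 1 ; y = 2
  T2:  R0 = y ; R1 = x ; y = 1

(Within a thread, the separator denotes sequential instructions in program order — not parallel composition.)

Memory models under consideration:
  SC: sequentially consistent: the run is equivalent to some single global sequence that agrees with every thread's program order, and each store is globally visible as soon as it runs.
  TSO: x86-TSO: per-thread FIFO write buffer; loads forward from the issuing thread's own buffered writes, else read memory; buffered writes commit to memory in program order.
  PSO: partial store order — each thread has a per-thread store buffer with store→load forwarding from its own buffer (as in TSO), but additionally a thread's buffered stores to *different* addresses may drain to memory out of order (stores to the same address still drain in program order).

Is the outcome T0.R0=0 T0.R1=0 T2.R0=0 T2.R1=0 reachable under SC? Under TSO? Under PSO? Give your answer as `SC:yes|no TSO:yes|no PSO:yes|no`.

SC:yes TSO:yes PSO:yes

outcome vector order: (T0.R0,T0.R1,T2.R0,T2.R1)
SC (11): 0000; 0001; 0020; 0021; 0100; 0101; 0120; 0121; 1100; 1101; 1121
TSO (11): 0000; 0001; 0020; 0021; 0100; 0101; 0120; 0121; 1100; 1101; 1121
PSO (12): 0000; 0001; 0020; 0021; 0100; 0101; 0120; 0121; 1100; 1101; 1120; 1121
target 0000 ∈ {SC,TSO,PSO}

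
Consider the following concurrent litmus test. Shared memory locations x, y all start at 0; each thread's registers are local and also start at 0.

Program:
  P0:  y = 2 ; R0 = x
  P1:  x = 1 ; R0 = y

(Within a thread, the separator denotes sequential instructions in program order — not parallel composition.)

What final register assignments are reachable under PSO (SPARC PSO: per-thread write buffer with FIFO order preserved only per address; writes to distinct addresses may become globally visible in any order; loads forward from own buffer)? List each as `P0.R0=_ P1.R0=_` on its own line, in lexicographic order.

outcome vector order: (P0.R0,P1.R0)
|PSO outcomes| = 4

P0.R0=0 P1.R0=0
P0.R0=0 P1.R0=2
P0.R0=1 P1.R0=0
P0.R0=1 P1.R0=2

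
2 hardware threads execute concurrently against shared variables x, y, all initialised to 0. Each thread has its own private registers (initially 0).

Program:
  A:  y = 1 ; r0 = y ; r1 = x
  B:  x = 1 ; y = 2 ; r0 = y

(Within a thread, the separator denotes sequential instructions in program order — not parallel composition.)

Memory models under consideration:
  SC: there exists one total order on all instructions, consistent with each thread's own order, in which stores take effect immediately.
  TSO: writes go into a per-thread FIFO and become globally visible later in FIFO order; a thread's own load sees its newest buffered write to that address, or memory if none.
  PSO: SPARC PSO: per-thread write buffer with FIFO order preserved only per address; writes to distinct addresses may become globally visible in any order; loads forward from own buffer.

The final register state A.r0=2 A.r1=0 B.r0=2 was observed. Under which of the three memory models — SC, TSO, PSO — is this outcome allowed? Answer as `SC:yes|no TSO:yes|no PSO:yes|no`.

SC:no TSO:no PSO:yes

outcome vector order: (A.r0,A.r1,B.r0)
SC: 4 outcomes — {102; 111; 112; 212}
TSO: 5 outcomes — {101; 102; 111; 112; 212}
PSO: 6 outcomes — {101; 102; 111; 112; 202; 212}
target 202 ∈ {PSO}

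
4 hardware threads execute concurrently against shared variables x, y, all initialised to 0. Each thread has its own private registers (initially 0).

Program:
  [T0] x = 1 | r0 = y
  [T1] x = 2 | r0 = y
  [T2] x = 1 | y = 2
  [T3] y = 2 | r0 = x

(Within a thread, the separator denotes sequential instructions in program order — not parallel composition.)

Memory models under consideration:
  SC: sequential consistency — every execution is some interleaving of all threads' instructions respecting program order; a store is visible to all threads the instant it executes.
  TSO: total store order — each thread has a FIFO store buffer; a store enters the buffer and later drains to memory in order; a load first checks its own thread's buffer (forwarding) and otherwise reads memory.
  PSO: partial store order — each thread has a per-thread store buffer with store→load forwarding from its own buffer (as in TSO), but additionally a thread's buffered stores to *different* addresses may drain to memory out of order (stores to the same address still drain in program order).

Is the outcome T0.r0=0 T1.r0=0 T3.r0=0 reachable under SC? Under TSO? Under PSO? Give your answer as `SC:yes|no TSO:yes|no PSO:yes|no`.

outcome vector order: (T0.r0,T1.r0,T3.r0)
SC: 9 outcomes — {(0,0,1), (0,0,2), (0,2,1), (0,2,2), (2,0,1), (2,0,2), (2,2,0), (2,2,1), (2,2,2)}
TSO: 12 outcomes — {(0,0,0), (0,0,1), (0,0,2), (0,2,0), (0,2,1), (0,2,2), (2,0,0), (2,0,1), (2,0,2), (2,2,0), (2,2,1), (2,2,2)}
PSO: 12 outcomes — {(0,0,0), (0,0,1), (0,0,2), (0,2,0), (0,2,1), (0,2,2), (2,0,0), (2,0,1), (2,0,2), (2,2,0), (2,2,1), (2,2,2)}
target (0,0,0) ∈ {TSO,PSO}

SC:no TSO:yes PSO:yes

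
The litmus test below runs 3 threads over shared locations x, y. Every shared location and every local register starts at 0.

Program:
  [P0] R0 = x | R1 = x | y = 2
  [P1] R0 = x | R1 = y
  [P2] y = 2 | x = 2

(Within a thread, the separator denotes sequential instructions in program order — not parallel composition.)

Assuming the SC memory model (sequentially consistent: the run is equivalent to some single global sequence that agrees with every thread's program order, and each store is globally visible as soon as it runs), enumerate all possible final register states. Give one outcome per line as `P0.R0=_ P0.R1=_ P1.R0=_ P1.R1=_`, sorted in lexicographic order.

P0.R0=0 P0.R1=0 P1.R0=0 P1.R1=0
P0.R0=0 P0.R1=0 P1.R0=0 P1.R1=2
P0.R0=0 P0.R1=0 P1.R0=2 P1.R1=2
P0.R0=0 P0.R1=2 P1.R0=0 P1.R1=0
P0.R0=0 P0.R1=2 P1.R0=0 P1.R1=2
P0.R0=0 P0.R1=2 P1.R0=2 P1.R1=2
P0.R0=2 P0.R1=2 P1.R0=0 P1.R1=0
P0.R0=2 P0.R1=2 P1.R0=0 P1.R1=2
P0.R0=2 P0.R1=2 P1.R0=2 P1.R1=2

outcome vector order: (P0.R0,P0.R1,P1.R0,P1.R1)
|SC outcomes| = 9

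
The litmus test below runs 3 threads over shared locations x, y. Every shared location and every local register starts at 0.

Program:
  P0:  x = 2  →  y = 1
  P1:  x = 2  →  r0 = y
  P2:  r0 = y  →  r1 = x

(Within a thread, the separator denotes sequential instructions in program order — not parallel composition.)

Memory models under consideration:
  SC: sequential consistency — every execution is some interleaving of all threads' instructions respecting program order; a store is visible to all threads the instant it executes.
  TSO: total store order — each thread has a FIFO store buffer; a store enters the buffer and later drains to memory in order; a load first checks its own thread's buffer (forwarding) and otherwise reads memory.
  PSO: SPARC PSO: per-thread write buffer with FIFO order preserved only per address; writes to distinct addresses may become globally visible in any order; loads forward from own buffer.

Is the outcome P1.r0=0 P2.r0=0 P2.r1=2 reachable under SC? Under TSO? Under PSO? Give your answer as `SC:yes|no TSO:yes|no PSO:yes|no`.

SC:yes TSO:yes PSO:yes

outcome vector order: (P1.r0,P2.r0,P2.r1)
[SC] allowed = {000 002 012 100 102 112}
[TSO] allowed = {000 002 012 100 102 112}
[PSO] allowed = {000 002 010 012 100 102 110 112}
target 002 ∈ {SC,TSO,PSO}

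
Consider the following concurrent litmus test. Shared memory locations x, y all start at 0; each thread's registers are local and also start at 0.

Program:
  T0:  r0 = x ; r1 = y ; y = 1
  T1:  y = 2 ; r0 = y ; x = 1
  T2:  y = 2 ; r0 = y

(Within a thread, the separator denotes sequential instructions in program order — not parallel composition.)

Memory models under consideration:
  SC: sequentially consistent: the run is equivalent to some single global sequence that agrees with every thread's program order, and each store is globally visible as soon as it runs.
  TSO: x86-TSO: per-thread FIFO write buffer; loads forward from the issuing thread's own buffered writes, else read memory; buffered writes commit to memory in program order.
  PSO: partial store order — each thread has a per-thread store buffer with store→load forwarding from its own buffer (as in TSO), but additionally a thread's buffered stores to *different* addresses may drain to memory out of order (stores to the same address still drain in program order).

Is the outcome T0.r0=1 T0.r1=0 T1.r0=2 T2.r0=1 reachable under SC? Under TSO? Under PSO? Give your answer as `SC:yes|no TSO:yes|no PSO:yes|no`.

SC:no TSO:no PSO:yes

outcome vector order: (T0.r0,T0.r1,T1.r0,T2.r0)
under SC → 0011 0012 0021 0022 0211 0212 0221 0222 1221 1222
under TSO → 0011 0012 0021 0022 0211 0212 0221 0222 1221 1222
under PSO → 0011 0012 0021 0022 0211 0212 0221 0222 1021 1022 1221 1222
target 1021 ∈ {PSO}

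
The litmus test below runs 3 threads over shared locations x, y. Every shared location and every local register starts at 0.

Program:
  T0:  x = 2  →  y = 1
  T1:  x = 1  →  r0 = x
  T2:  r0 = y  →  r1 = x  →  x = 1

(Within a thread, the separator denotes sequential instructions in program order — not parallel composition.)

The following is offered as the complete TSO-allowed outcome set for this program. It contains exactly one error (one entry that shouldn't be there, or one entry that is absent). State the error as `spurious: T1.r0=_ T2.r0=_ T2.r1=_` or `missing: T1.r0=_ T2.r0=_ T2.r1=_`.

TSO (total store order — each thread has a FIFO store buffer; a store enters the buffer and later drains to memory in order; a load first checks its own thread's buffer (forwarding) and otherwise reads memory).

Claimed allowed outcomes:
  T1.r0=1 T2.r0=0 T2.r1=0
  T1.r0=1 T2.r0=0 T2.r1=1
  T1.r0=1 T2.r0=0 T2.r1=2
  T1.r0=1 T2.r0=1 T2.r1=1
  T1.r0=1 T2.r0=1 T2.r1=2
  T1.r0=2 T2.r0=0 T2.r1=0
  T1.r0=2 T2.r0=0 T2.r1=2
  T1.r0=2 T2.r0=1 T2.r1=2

outcome vector order: (T1.r0,T2.r0,T2.r1)
TSO: 9 outcomes — {1/0/0 1/0/1 1/0/2 1/1/1 1/1/2 2/0/0 2/0/1 2/0/2 2/1/2}
TSO∖claimed = {2/0/1}

missing: T1.r0=2 T2.r0=0 T2.r1=1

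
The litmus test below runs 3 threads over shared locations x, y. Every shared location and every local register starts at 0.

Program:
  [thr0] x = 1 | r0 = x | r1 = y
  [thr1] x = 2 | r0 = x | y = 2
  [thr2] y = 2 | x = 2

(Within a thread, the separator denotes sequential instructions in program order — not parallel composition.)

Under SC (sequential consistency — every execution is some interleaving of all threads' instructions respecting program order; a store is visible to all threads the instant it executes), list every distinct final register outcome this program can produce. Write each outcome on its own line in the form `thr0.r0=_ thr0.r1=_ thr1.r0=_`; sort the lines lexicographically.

thr0.r0=1 thr0.r1=0 thr1.r0=1
thr0.r0=1 thr0.r1=0 thr1.r0=2
thr0.r0=1 thr0.r1=2 thr1.r0=1
thr0.r0=1 thr0.r1=2 thr1.r0=2
thr0.r0=2 thr0.r1=0 thr1.r0=2
thr0.r0=2 thr0.r1=2 thr1.r0=1
thr0.r0=2 thr0.r1=2 thr1.r0=2

outcome vector order: (thr0.r0,thr0.r1,thr1.r0)
|SC outcomes| = 7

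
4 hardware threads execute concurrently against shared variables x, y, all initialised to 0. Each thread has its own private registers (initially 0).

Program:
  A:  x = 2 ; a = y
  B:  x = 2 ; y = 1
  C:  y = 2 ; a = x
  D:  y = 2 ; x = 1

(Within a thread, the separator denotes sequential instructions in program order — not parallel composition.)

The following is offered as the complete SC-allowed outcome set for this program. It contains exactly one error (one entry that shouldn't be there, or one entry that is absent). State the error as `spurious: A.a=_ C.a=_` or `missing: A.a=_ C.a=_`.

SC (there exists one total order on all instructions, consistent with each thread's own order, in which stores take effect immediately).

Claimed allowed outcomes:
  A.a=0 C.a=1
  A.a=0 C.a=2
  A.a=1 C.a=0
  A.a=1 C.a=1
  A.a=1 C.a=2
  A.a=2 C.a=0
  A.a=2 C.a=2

missing: A.a=2 C.a=1

outcome vector order: (A.a,C.a)
SC (8): 0/1; 0/2; 1/0; 1/1; 1/2; 2/0; 2/1; 2/2
SC∖claimed = {2/1}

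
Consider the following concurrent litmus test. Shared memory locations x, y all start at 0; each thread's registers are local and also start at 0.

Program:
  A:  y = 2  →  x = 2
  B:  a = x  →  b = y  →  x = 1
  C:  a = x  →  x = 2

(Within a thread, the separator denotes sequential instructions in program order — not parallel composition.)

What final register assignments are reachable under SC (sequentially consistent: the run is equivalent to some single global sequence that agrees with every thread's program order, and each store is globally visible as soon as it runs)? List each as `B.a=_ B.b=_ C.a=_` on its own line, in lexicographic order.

B.a=0 B.b=0 C.a=0
B.a=0 B.b=0 C.a=1
B.a=0 B.b=0 C.a=2
B.a=0 B.b=2 C.a=0
B.a=0 B.b=2 C.a=1
B.a=0 B.b=2 C.a=2
B.a=2 B.b=0 C.a=0
B.a=2 B.b=2 C.a=0
B.a=2 B.b=2 C.a=1
B.a=2 B.b=2 C.a=2

outcome vector order: (B.a,B.b,C.a)
|SC outcomes| = 10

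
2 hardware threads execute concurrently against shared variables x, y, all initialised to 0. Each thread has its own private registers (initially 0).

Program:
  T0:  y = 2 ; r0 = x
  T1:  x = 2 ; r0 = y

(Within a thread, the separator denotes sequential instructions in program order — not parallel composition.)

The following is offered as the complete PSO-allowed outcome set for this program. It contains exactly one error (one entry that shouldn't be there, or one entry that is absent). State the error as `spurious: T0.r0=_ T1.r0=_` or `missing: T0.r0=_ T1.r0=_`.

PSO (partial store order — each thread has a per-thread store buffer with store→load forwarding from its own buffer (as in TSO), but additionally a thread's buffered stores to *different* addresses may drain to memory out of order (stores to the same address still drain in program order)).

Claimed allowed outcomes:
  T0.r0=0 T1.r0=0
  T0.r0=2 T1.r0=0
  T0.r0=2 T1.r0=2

missing: T0.r0=0 T1.r0=2

outcome vector order: (T0.r0,T1.r0)
PSO: 4 outcomes — {(0,0), (0,2), (2,0), (2,2)}
PSO∖claimed = {(0,2)}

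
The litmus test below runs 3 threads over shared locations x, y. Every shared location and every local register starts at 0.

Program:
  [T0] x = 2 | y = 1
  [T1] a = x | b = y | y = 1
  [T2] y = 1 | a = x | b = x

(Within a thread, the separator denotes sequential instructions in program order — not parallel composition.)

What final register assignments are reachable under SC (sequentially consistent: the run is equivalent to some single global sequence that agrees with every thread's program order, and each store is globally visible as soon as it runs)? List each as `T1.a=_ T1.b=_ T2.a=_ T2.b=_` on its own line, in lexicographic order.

T1.a=0 T1.b=0 T2.a=0 T2.b=0
T1.a=0 T1.b=0 T2.a=0 T2.b=2
T1.a=0 T1.b=0 T2.a=2 T2.b=2
T1.a=0 T1.b=1 T2.a=0 T2.b=0
T1.a=0 T1.b=1 T2.a=0 T2.b=2
T1.a=0 T1.b=1 T2.a=2 T2.b=2
T1.a=2 T1.b=0 T2.a=2 T2.b=2
T1.a=2 T1.b=1 T2.a=0 T2.b=0
T1.a=2 T1.b=1 T2.a=0 T2.b=2
T1.a=2 T1.b=1 T2.a=2 T2.b=2

outcome vector order: (T1.a,T1.b,T2.a,T2.b)
|SC outcomes| = 10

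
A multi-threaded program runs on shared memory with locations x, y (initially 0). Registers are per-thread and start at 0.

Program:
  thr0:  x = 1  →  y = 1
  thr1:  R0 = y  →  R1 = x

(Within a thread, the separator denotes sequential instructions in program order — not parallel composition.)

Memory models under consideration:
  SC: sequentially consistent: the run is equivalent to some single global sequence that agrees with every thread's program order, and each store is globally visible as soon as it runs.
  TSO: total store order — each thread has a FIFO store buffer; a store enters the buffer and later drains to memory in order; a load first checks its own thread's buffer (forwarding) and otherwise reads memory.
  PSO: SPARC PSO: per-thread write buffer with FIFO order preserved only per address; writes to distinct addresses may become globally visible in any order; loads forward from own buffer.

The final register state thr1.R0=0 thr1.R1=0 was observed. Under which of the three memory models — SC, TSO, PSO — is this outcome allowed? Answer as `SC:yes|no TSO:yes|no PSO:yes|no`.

outcome vector order: (thr1.R0,thr1.R1)
SC (3): (0,0); (0,1); (1,1)
TSO (3): (0,0); (0,1); (1,1)
PSO (4): (0,0); (0,1); (1,0); (1,1)
target (0,0) ∈ {SC,TSO,PSO}

SC:yes TSO:yes PSO:yes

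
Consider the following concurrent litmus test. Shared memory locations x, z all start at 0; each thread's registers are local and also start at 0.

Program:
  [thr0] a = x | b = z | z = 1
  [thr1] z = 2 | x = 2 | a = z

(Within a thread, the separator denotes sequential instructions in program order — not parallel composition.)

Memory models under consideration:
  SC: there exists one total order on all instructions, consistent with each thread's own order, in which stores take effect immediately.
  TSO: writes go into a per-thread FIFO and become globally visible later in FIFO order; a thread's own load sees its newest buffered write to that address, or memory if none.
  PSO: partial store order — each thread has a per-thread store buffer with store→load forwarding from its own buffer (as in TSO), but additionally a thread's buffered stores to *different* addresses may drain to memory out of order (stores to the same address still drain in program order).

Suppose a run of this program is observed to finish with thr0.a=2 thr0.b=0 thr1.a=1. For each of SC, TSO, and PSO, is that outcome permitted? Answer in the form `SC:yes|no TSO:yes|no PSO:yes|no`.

outcome vector order: (thr0.a,thr0.b,thr1.a)
SC: 6 outcomes — {<0 0 1> <0 0 2> <0 2 1> <0 2 2> <2 2 1> <2 2 2>}
TSO: 6 outcomes — {<0 0 1> <0 0 2> <0 2 1> <0 2 2> <2 2 1> <2 2 2>}
PSO: 8 outcomes — {<0 0 1> <0 0 2> <0 2 1> <0 2 2> <2 0 1> <2 0 2> <2 2 1> <2 2 2>}
target <2 0 1> ∈ {PSO}

SC:no TSO:no PSO:yes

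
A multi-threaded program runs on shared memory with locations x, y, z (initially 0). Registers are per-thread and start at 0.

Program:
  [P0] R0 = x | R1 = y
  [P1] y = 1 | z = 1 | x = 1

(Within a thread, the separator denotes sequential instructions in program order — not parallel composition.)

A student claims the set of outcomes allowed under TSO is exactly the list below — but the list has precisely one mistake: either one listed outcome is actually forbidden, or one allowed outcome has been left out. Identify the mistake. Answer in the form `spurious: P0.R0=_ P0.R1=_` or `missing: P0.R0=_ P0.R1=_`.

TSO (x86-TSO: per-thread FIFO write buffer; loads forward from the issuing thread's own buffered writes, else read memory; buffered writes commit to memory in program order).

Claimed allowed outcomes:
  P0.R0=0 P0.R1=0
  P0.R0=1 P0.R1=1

missing: P0.R0=0 P0.R1=1

outcome vector order: (P0.R0,P0.R1)
[TSO] allowed = {(0,0); (0,1); (1,1)}
TSO∖claimed = {(0,1)}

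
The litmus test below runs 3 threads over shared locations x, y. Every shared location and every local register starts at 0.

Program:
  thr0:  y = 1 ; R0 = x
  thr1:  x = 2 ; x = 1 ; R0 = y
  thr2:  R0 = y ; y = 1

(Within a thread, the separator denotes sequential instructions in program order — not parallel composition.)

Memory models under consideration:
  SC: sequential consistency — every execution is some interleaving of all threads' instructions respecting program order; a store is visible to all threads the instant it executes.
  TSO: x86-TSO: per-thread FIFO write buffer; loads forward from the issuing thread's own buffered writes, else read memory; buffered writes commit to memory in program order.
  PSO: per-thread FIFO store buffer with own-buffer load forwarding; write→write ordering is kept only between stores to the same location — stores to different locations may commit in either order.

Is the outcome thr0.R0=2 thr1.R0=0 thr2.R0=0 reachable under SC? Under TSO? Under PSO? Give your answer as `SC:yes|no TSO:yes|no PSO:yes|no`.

outcome vector order: (thr0.R0,thr1.R0,thr2.R0)
SC (8): 010 011 100 101 110 111 210 211
TSO (12): 000 001 010 011 100 101 110 111 200 201 210 211
PSO (12): 000 001 010 011 100 101 110 111 200 201 210 211
target 200 ∈ {TSO,PSO}

SC:no TSO:yes PSO:yes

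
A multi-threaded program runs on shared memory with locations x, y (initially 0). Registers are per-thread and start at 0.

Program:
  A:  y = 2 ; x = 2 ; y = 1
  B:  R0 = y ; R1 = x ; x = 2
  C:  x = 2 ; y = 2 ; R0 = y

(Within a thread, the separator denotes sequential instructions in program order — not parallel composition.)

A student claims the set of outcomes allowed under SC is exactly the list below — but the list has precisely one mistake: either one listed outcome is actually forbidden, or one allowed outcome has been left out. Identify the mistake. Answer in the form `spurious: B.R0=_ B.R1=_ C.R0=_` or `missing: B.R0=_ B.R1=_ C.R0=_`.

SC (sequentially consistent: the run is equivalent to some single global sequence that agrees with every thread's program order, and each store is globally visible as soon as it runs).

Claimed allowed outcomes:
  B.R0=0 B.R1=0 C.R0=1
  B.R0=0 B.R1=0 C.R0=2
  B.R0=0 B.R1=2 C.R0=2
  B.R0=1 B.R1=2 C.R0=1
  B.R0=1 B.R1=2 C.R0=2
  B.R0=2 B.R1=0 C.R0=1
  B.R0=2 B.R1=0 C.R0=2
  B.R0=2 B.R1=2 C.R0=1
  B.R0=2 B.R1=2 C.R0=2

missing: B.R0=0 B.R1=2 C.R0=1

outcome vector order: (B.R0,B.R1,C.R0)
SC: 10 outcomes — {0/0/1; 0/0/2; 0/2/1; 0/2/2; 1/2/1; 1/2/2; 2/0/1; 2/0/2; 2/2/1; 2/2/2}
SC∖claimed = {0/2/1}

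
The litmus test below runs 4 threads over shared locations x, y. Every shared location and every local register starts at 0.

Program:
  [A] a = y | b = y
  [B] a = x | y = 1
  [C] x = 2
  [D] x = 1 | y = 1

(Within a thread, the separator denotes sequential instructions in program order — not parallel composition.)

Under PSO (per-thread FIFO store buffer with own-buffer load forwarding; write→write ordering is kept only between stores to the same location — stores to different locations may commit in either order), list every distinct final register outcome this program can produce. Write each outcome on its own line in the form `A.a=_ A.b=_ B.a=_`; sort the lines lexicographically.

A.a=0 A.b=0 B.a=0
A.a=0 A.b=0 B.a=1
A.a=0 A.b=0 B.a=2
A.a=0 A.b=1 B.a=0
A.a=0 A.b=1 B.a=1
A.a=0 A.b=1 B.a=2
A.a=1 A.b=1 B.a=0
A.a=1 A.b=1 B.a=1
A.a=1 A.b=1 B.a=2

outcome vector order: (A.a,A.b,B.a)
|PSO outcomes| = 9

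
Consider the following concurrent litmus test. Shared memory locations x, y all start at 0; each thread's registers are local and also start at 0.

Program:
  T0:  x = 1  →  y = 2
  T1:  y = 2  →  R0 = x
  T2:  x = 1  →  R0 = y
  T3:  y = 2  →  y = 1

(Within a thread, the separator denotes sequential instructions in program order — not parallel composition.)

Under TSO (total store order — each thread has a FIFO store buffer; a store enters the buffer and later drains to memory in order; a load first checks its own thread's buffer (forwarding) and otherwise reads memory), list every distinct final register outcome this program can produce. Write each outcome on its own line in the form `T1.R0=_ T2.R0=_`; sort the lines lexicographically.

outcome vector order: (T1.R0,T2.R0)
|TSO outcomes| = 6

T1.R0=0 T2.R0=0
T1.R0=0 T2.R0=1
T1.R0=0 T2.R0=2
T1.R0=1 T2.R0=0
T1.R0=1 T2.R0=1
T1.R0=1 T2.R0=2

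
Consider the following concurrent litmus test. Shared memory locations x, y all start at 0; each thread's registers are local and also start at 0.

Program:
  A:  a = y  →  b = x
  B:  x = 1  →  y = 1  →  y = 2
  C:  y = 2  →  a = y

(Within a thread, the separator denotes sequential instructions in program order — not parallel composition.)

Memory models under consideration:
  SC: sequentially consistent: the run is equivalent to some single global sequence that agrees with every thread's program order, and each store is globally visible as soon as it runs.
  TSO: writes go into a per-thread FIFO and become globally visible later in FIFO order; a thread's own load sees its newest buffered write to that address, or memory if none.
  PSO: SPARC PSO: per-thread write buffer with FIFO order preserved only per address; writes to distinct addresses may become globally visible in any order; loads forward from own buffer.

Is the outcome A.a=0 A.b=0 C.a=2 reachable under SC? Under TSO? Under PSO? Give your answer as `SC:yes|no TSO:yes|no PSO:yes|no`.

SC:yes TSO:yes PSO:yes

outcome vector order: (A.a,A.b,C.a)
under SC → 0/0/1 0/0/2 0/1/1 0/1/2 1/1/1 1/1/2 2/0/1 2/0/2 2/1/1 2/1/2
under TSO → 0/0/1 0/0/2 0/1/1 0/1/2 1/1/1 1/1/2 2/0/1 2/0/2 2/1/1 2/1/2
under PSO → 0/0/1 0/0/2 0/1/1 0/1/2 1/0/1 1/0/2 1/1/1 1/1/2 2/0/1 2/0/2 2/1/1 2/1/2
target 0/0/2 ∈ {SC,TSO,PSO}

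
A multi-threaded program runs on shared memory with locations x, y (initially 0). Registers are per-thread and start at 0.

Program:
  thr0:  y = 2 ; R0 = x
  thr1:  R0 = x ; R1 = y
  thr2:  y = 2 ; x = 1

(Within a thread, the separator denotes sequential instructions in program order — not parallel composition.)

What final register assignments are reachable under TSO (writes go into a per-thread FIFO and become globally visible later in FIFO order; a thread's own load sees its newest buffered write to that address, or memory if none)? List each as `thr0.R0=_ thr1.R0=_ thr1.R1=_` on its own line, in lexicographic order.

thr0.R0=0 thr1.R0=0 thr1.R1=0
thr0.R0=0 thr1.R0=0 thr1.R1=2
thr0.R0=0 thr1.R0=1 thr1.R1=2
thr0.R0=1 thr1.R0=0 thr1.R1=0
thr0.R0=1 thr1.R0=0 thr1.R1=2
thr0.R0=1 thr1.R0=1 thr1.R1=2

outcome vector order: (thr0.R0,thr1.R0,thr1.R1)
|TSO outcomes| = 6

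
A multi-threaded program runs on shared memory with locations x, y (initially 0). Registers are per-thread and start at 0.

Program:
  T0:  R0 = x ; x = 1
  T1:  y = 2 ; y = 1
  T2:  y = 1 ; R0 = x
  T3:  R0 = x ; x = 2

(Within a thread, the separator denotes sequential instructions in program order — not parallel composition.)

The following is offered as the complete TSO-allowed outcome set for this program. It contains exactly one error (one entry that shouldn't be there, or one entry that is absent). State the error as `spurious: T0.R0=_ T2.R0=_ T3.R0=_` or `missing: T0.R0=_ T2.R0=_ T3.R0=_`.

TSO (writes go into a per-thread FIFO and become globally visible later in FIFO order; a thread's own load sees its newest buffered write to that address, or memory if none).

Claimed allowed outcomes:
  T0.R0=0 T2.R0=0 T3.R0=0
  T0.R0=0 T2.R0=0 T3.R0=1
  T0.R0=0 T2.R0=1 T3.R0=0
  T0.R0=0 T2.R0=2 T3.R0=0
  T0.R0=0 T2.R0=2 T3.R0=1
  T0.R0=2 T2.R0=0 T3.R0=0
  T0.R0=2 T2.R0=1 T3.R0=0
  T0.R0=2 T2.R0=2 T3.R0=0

missing: T0.R0=0 T2.R0=1 T3.R0=1

outcome vector order: (T0.R0,T2.R0,T3.R0)
[TSO] allowed = {0/0/0; 0/0/1; 0/1/0; 0/1/1; 0/2/0; 0/2/1; 2/0/0; 2/1/0; 2/2/0}
TSO∖claimed = {0/1/1}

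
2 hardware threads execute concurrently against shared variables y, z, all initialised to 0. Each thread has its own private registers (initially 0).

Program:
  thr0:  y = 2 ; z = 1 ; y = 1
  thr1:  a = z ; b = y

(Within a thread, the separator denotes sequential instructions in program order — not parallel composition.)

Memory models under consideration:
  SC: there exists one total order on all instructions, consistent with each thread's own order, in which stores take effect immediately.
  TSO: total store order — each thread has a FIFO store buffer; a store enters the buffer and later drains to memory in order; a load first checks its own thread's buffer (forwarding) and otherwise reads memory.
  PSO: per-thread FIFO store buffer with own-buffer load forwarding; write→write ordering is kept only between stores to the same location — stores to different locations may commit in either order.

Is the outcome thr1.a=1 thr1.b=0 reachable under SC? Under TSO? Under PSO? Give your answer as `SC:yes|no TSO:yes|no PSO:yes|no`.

outcome vector order: (thr1.a,thr1.b)
[SC] allowed = {00, 01, 02, 11, 12}
[TSO] allowed = {00, 01, 02, 11, 12}
[PSO] allowed = {00, 01, 02, 10, 11, 12}
target 10 ∈ {PSO}

SC:no TSO:no PSO:yes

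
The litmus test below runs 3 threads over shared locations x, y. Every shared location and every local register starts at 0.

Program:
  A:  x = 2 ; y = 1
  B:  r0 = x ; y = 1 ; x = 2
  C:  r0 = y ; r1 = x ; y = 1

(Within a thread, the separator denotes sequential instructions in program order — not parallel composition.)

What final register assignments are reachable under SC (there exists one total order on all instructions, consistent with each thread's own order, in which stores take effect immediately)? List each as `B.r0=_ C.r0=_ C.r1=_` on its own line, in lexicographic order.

outcome vector order: (B.r0,C.r0,C.r1)
|SC outcomes| = 7

B.r0=0 C.r0=0 C.r1=0
B.r0=0 C.r0=0 C.r1=2
B.r0=0 C.r0=1 C.r1=0
B.r0=0 C.r0=1 C.r1=2
B.r0=2 C.r0=0 C.r1=0
B.r0=2 C.r0=0 C.r1=2
B.r0=2 C.r0=1 C.r1=2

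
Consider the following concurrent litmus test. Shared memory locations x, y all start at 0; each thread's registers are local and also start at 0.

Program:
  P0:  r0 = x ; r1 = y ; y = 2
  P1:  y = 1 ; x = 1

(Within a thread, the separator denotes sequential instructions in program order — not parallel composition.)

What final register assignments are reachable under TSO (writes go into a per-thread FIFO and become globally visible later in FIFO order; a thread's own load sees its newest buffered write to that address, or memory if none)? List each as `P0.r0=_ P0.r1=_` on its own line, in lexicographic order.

outcome vector order: (P0.r0,P0.r1)
|TSO outcomes| = 3

P0.r0=0 P0.r1=0
P0.r0=0 P0.r1=1
P0.r0=1 P0.r1=1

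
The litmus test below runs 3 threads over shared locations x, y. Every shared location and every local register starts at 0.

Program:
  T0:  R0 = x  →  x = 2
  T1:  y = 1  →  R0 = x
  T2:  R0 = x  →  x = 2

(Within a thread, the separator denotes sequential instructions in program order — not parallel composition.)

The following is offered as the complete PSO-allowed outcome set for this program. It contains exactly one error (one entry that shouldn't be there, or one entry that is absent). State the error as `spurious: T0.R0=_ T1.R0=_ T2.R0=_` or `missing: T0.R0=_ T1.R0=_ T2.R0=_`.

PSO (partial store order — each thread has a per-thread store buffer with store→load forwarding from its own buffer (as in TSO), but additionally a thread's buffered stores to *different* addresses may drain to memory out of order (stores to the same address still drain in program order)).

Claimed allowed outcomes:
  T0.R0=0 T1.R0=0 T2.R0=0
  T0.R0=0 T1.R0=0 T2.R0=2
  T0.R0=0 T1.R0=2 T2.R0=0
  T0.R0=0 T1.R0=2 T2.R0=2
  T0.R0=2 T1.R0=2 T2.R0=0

outcome vector order: (T0.R0,T1.R0,T2.R0)
under PSO → 000 002 020 022 200 220
PSO∖claimed = {200}

missing: T0.R0=2 T1.R0=0 T2.R0=0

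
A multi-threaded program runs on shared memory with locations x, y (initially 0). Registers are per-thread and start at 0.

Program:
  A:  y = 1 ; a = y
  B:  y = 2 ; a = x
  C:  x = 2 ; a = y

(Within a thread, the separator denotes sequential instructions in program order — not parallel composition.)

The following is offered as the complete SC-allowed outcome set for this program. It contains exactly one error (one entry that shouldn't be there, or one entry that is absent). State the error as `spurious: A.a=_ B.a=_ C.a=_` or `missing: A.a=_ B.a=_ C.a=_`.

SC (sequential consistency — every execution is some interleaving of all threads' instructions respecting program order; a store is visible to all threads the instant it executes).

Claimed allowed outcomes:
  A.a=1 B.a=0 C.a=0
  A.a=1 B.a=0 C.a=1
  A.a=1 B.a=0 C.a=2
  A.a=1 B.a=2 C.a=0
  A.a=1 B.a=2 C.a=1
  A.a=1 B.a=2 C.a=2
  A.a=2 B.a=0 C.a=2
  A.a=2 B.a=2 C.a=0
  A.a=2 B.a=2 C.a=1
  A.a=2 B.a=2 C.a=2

spurious: A.a=1 B.a=0 C.a=0

outcome vector order: (A.a,B.a,C.a)
[SC] allowed = {<1 0 1> <1 0 2> <1 2 0> <1 2 1> <1 2 2> <2 0 2> <2 2 0> <2 2 1> <2 2 2>}
claimed∖SC = {<1 0 0>}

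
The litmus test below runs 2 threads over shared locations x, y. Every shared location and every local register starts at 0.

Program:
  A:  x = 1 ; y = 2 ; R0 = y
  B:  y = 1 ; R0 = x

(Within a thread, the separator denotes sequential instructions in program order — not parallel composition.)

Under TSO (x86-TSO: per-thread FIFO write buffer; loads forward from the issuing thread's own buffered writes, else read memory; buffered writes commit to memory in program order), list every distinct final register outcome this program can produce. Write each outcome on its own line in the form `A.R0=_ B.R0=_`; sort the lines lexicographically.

A.R0=1 B.R0=0
A.R0=1 B.R0=1
A.R0=2 B.R0=0
A.R0=2 B.R0=1

outcome vector order: (A.R0,B.R0)
|TSO outcomes| = 4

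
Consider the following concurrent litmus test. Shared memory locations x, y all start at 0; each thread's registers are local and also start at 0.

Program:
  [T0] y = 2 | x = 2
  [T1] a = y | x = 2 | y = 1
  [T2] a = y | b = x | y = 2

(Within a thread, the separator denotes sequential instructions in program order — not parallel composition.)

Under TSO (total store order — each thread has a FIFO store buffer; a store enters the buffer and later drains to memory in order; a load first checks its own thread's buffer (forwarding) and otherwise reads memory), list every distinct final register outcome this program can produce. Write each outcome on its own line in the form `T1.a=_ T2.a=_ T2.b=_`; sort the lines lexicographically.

outcome vector order: (T1.a,T2.a,T2.b)
|TSO outcomes| = 10

T1.a=0 T2.a=0 T2.b=0
T1.a=0 T2.a=0 T2.b=2
T1.a=0 T2.a=1 T2.b=2
T1.a=0 T2.a=2 T2.b=0
T1.a=0 T2.a=2 T2.b=2
T1.a=2 T2.a=0 T2.b=0
T1.a=2 T2.a=0 T2.b=2
T1.a=2 T2.a=1 T2.b=2
T1.a=2 T2.a=2 T2.b=0
T1.a=2 T2.a=2 T2.b=2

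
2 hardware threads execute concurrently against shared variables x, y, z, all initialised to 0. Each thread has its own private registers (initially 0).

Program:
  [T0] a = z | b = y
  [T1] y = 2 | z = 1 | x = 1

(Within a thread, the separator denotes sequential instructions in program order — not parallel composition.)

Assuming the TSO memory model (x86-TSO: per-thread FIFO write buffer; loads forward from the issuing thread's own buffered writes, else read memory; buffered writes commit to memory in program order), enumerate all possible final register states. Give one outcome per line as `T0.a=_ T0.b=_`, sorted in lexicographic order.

outcome vector order: (T0.a,T0.b)
|TSO outcomes| = 3

T0.a=0 T0.b=0
T0.a=0 T0.b=2
T0.a=1 T0.b=2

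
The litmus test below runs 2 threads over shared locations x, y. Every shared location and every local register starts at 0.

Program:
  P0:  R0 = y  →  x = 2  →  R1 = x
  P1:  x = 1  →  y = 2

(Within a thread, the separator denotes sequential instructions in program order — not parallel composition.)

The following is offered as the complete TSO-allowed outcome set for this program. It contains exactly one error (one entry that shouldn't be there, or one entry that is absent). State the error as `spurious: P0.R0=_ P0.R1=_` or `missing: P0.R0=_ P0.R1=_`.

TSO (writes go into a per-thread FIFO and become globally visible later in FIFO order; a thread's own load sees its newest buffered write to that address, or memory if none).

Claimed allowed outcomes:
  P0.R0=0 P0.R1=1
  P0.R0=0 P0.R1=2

missing: P0.R0=2 P0.R1=2

outcome vector order: (P0.R0,P0.R1)
under TSO → (0,1) (0,2) (2,2)
TSO∖claimed = {(2,2)}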